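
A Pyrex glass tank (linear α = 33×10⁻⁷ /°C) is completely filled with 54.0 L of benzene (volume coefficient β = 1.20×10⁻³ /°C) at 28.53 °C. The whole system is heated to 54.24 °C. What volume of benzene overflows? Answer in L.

The tank also expands: β_container ≈ 3α = 9.9×10⁻⁶ /K
Net overflow = V₀(β_liq − 3α_cont)ΔT
β − 3α = 1.20×10⁻³ − 9.9×10⁻⁶ = 1.1901×10⁻³ /K; ΔT = 25.71 K
ΔV = 54.0 × 1.1901×10⁻³ × 25.71 = 1.65 L

1.65 L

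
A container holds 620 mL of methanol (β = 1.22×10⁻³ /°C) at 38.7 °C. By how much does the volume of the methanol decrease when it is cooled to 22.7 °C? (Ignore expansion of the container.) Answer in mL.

|ΔT| = |22.7 − 38.7| = 16.0 K
ΔV = βV₀ΔT = (1.22×10⁻³)(620)(16.0) = 12.1 mL

ΔV = 12.1 mL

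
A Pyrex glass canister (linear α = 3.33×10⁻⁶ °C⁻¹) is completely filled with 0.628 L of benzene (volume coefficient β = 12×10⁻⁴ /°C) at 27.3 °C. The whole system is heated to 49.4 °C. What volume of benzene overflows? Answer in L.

The canister also expands: β_container ≈ 3α = 9.99×10⁻⁶ /K
Net overflow = V₀(β_liq − 3α_cont)ΔT
β − 3α = 1.20×10⁻³ − 9.99×10⁻⁶ = 1.19001×10⁻³ /K; ΔT = 22.1 K
ΔV = 0.628 × 1.19001×10⁻³ × 22.1 = 0.0165 L

0.0165 L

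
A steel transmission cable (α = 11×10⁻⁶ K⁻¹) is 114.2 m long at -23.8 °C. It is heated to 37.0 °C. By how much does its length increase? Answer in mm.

|ΔT| = |37.0 − (-23.8)| = 60.8 K
ΔL = αL₀ΔT = (11×10⁻⁶)(114.2)(60.8) = 7.64×10⁻² m

ΔL = 76.4 mm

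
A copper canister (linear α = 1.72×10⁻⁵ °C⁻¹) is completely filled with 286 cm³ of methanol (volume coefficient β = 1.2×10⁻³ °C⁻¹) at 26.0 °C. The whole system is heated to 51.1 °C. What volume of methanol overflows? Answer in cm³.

8.24 cm³

The canister also expands: β_container ≈ 3α = 5.16×10⁻⁵ /K
Net overflow = V₀(β_liq − 3α_cont)ΔT
β − 3α = 1.20×10⁻³ − 5.16×10⁻⁵ = 1.1484×10⁻³ /K; ΔT = 25.1 K
ΔV = 286 × 1.1484×10⁻³ × 25.1 = 8.24 cm³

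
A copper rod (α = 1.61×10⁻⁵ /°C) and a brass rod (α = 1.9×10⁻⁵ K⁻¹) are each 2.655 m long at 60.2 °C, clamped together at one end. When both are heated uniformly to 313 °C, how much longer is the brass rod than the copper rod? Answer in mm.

1.95 mm

ΔT = 252.8 K
copper: ΔL = 1.61×10⁻⁵ × 2.655 m × 252.8 = 1.0806×10⁻² m = 10.806 mm
brass: ΔL = 1.9×10⁻⁵ × 2.655 m × 252.8 = 1.2752×10⁻² m = 12.752 mm
difference = 12.752 − 10.806 = 1.946 mm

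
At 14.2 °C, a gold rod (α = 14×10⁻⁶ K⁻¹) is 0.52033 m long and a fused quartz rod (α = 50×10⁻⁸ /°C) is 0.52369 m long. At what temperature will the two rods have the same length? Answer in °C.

T = 492.6 °C

Equal length when α₁L₁ΔT − α₂L₂ΔT = L₂ − L₁ = 3.36×10⁻³ m
α₁L₁ = 7.28462×10⁻⁶, α₂L₂ = 2.61845×10⁻⁷ → Δ(αL) = 7.022775×10⁻⁶ m/K
ΔT = 3.36×10⁻³ / 7.022775×10⁻⁶ = 478.443 K, so T = 14.2 + 478.443 = 492.643 °C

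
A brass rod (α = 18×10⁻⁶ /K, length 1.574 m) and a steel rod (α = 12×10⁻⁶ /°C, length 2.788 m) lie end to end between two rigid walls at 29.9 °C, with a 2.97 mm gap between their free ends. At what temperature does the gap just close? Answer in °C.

T = 78.0 °C

Gap closes when ΔL₁ + ΔL₂ = 2.97 mm = 2.97×10⁻³ m
(α₁L₁ + α₂L₂)ΔT = g
α₁L₁ + α₂L₂ = 18×10⁻⁶×1.574 + 12×10⁻⁶×2.788 = 6.1788×10⁻⁵ m/K
ΔT = 2.97×10⁻³ / 6.1788×10⁻⁵ = 48.068 K
T = 29.9 + 48.068 = 77.968 °C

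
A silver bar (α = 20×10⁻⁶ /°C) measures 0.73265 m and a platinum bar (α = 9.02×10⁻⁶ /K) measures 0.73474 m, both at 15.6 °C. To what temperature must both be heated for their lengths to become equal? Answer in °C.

Equal length when α₁L₁ΔT − α₂L₂ΔT = L₂ − L₁ = 2.09×10⁻³ m
α₁L₁ = 1.4653×10⁻⁵, α₂L₂ = 6.6273548×10⁻⁶ → Δ(αL) = 8.0256452×10⁻⁶ m/K
ΔT = 2.09×10⁻³ / 8.0256452×10⁻⁶ = 260.415 K, so T = 15.6 + 260.415 = 276.015 °C

T = 276.0 °C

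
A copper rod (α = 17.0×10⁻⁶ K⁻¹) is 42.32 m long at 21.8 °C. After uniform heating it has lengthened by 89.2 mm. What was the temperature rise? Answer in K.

ΔT = 124 K

ΔL = αL₀ΔT ⇒ ΔT = ΔL / (αL₀)
ΔT = 89.2×10⁻³ m / (17.0×10⁻⁶ × 42.32 m) = 123.99 K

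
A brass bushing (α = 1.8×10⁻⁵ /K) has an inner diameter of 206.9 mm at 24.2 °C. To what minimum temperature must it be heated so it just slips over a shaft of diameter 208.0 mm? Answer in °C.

Required Δd = 208.0 − 206.9 = 1.1 mm
Δd = αd₀ΔT ⇒ ΔT = Δd/(αd₀) = 1.1 / (1.8×10⁻⁵ × 206.9) = 295.37 K
T_min = 24.2 + 295.37 = 319.57 °C

T = 320 °C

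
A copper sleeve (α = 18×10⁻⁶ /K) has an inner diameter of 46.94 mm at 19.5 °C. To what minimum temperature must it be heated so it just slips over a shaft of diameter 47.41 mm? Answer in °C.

T = 576 °C

Required Δd = 47.41 − 46.94 = 0.47 mm
Δd = αd₀ΔT ⇒ ΔT = Δd/(αd₀) = 0.47 / (18×10⁻⁶ × 46.94) = 556.27 K
T_min = 19.5 + 556.27 = 575.77 °C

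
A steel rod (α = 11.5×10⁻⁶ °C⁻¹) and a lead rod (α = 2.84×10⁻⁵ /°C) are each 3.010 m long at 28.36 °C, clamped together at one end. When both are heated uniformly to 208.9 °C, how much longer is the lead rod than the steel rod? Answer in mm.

ΔT = 180.54 K
steel: ΔL = 11.5×10⁻⁶ × 3.010 m × 180.54 = 6.2494×10⁻³ m = 6.2494 mm
lead: ΔL = 2.84×10⁻⁵ × 3.010 m × 180.54 = 1.5433×10⁻² m = 15.433 mm
difference = 15.433 − 6.2494 = 9.1836 mm

9.18 mm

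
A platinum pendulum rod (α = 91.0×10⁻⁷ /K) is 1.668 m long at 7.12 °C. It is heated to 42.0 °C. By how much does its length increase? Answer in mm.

|ΔT| = |42.0 − 7.12| = 34.88 K
ΔL = αL₀ΔT = (91.0×10⁻⁷)(1.668)(34.88) = 5.29×10⁻⁴ m

ΔL = 0.529 mm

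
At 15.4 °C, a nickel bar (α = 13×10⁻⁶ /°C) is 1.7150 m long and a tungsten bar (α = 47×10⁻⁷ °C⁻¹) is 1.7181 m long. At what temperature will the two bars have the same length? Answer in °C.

T = 233.4 °C

Equal length when α₁L₁ΔT − α₂L₂ΔT = L₂ − L₁ = 3.10×10⁻³ m
α₁L₁ = 2.2295×10⁻⁵, α₂L₂ = 8.07507×10⁻⁶ → Δ(αL) = 1.421993×10⁻⁵ m/K
ΔT = 3.10×10⁻³ / 1.421993×10⁻⁵ = 218.004 K, so T = 15.4 + 218.004 = 233.404 °C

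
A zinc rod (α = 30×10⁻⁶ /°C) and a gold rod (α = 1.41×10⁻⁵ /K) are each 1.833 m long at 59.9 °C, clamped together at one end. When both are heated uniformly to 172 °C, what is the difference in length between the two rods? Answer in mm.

3.27 mm

ΔT = 112.1 K
zinc: ΔL = 30×10⁻⁶ × 1.833 m × 112.1 = 6.1644×10⁻³ m = 6.1644 mm
gold: ΔL = 1.41×10⁻⁵ × 1.833 m × 112.1 = 2.8973×10⁻³ m = 2.8973 mm
difference = 6.1644 − 2.8973 = 3.2671 mm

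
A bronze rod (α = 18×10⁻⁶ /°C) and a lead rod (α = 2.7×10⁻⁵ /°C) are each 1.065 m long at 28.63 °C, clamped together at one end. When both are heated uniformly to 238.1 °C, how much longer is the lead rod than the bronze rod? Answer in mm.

2.01 mm

ΔT = 209.47 K
bronze: ΔL = 18×10⁻⁶ × 1.065 m × 209.47 = 4.0155×10⁻³ m = 4.0155 mm
lead: ΔL = 2.7×10⁻⁵ × 1.065 m × 209.47 = 6.0233×10⁻³ m = 6.0233 mm
difference = 6.0233 − 4.0155 = 2.0078 mm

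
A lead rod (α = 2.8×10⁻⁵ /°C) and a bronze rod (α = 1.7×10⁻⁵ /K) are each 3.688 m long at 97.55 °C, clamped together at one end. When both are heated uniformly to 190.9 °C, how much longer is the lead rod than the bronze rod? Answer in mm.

ΔT = 93.35 K
lead: ΔL = 2.8×10⁻⁵ × 3.688 m × 93.35 = 9.6397×10⁻³ m = 9.6397 mm
bronze: ΔL = 1.7×10⁻⁵ × 3.688 m × 93.35 = 5.8527×10⁻³ m = 5.8527 mm
difference = 9.6397 − 5.8527 = 3.7870 mm

3.79 mm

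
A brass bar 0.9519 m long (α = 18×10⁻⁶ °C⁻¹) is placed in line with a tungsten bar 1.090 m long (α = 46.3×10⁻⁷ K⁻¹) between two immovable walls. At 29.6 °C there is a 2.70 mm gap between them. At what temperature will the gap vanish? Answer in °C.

Gap closes when ΔL₁ + ΔL₂ = 2.70 mm = 2.70×10⁻³ m
(α₁L₁ + α₂L₂)ΔT = g
α₁L₁ + α₂L₂ = 18×10⁻⁶×0.9519 + 46.3×10⁻⁷×1.090 = 2.21809×10⁻⁵ m/K
ΔT = 2.70×10⁻³ / 2.21809×10⁻⁵ = 121.73 K
T = 29.6 + 121.73 = 151.33 °C

T = 151 °C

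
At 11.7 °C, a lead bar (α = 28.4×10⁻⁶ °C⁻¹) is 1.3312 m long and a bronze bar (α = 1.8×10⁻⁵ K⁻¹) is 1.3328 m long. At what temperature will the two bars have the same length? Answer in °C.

T = 127.5 °C

Equal length when α₁L₁ΔT − α₂L₂ΔT = L₂ − L₁ = 1.60×10⁻³ m
α₁L₁ = 3.780608×10⁻⁵, α₂L₂ = 2.39904×10⁻⁵ → Δ(αL) = 1.381568×10⁻⁵ m/K
ΔT = 1.60×10⁻³ / 1.381568×10⁻⁵ = 115.810 K, so T = 11.7 + 115.810 = 127.510 °C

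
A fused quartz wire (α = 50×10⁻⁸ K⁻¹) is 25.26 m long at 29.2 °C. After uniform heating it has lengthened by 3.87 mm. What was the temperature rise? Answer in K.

ΔL = αL₀ΔT ⇒ ΔT = ΔL / (αL₀)
ΔT = 3.87×10⁻³ m / (50×10⁻⁸ × 25.26 m) = 306.41 K

ΔT = 306 K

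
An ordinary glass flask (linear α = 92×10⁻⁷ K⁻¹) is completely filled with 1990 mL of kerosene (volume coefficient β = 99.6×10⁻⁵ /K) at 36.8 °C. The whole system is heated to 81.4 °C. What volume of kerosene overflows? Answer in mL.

The flask also expands: β_container ≈ 3α = 2.76×10⁻⁵ /K
Net overflow = V₀(β_liq − 3α_cont)ΔT
β − 3α = 9.96×10⁻⁴ − 2.76×10⁻⁵ = 9.684×10⁻⁴ /K; ΔT = 44.6 K
ΔV = 1990 × 9.684×10⁻⁴ × 44.6 = 85.9 mL

85.9 mL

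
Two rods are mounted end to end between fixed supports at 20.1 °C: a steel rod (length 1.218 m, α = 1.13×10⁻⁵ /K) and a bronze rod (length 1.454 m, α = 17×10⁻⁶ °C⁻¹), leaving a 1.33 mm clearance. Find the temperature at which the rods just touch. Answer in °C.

T = 54.7 °C

Gap closes when ΔL₁ + ΔL₂ = 1.33 mm = 1.33×10⁻³ m
(α₁L₁ + α₂L₂)ΔT = g
α₁L₁ + α₂L₂ = 1.13×10⁻⁵×1.218 + 17×10⁻⁶×1.454 = 3.84814×10⁻⁵ m/K
ΔT = 1.33×10⁻³ / 3.84814×10⁻⁵ = 34.562 K
T = 20.1 + 34.562 = 54.662 °C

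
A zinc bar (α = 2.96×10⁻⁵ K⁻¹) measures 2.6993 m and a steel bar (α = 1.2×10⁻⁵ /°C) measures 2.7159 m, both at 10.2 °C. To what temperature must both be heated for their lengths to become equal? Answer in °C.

L₁(1 + α₁ΔT) = L₂(1 + α₂ΔT) ⇒ ΔT = (L₂ − L₁)/(α₁L₁ − α₂L₂)
L₂ − L₁ = 2.7159 − 2.6993 = 1.66×10⁻² m
α₁L₁ − α₂L₂ = 2.96×10⁻⁵×2.6993 − 1.2×10⁻⁵×2.7159 = 4.730848×10⁻⁵ m/K
ΔT = 1.66×10⁻² / 4.730848×10⁻⁵ = 350.888 K
T = 10.2 + 350.888 = 361.088 °C

T = 361.1 °C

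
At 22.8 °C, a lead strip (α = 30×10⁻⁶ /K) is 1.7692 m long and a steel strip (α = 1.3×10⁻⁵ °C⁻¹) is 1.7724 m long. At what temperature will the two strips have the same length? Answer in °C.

L₁(1 + α₁ΔT) = L₂(1 + α₂ΔT) ⇒ ΔT = (L₂ − L₁)/(α₁L₁ − α₂L₂)
L₂ − L₁ = 1.7724 − 1.7692 = 3.20×10⁻³ m
α₁L₁ − α₂L₂ = 30×10⁻⁶×1.7692 − 1.3×10⁻⁵×1.7724 = 3.00348×10⁻⁵ m/K
ΔT = 3.20×10⁻³ / 3.00348×10⁻⁵ = 106.543 K
T = 22.8 + 106.543 = 129.343 °C

T = 129.3 °C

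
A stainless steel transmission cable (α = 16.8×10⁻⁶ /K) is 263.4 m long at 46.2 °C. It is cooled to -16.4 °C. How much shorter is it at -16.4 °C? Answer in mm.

|ΔT| = |-16.4 − 46.2| = 62.6 K
ΔL = αL₀ΔT = (16.8×10⁻⁶)(263.4)(62.6) = 2.77×10⁻¹ m

ΔL = 277 mm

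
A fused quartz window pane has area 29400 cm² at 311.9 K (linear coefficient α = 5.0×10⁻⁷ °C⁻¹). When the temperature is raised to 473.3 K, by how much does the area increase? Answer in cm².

ΔA = 4.75 cm²

Area coefficient ≈ 2α; |ΔT| = 161.4 K
ΔA = 2αA₀ΔT = 2(5.0×10⁻⁷)(29400)(161.4) = 4.75 cm²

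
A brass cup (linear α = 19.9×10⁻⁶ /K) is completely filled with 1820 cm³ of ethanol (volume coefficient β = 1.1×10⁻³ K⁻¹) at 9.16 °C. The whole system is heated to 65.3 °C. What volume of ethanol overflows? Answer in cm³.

106 cm³

The cup also expands: β_container ≈ 3α = 5.97×10⁻⁵ /K
Net overflow = V₀(β_liq − 3α_cont)ΔT
β − 3α = 1.10×10⁻³ − 5.97×10⁻⁵ = 1.0403×10⁻³ /K; ΔT = 56.14 K
ΔV = 1820 × 1.0403×10⁻³ × 56.14 = 106 cm³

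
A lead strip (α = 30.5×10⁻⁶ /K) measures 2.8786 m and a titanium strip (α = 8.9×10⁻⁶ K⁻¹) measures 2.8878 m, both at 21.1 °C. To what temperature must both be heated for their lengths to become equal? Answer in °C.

L₁(1 + α₁ΔT) = L₂(1 + α₂ΔT) ⇒ ΔT = (L₂ − L₁)/(α₁L₁ − α₂L₂)
L₂ − L₁ = 2.8878 − 2.8786 = 9.20×10⁻³ m
α₁L₁ − α₂L₂ = 30.5×10⁻⁶×2.8786 − 8.9×10⁻⁶×2.8878 = 6.209588×10⁻⁵ m/K
ΔT = 9.20×10⁻³ / 6.209588×10⁻⁵ = 148.158 K
T = 21.1 + 148.158 = 169.258 °C

T = 169.3 °C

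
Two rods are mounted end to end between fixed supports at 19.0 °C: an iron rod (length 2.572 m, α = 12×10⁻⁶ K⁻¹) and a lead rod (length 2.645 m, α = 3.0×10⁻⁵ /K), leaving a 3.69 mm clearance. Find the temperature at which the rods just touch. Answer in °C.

T = 52.5 °C

Gap closes when ΔL₁ + ΔL₂ = 3.69 mm = 3.69×10⁻³ m
(α₁L₁ + α₂L₂)ΔT = g
α₁L₁ + α₂L₂ = 12×10⁻⁶×2.572 + 3.0×10⁻⁵×2.645 = 1.10214×10⁻⁴ m/K
ΔT = 3.69×10⁻³ / 1.10214×10⁻⁴ = 33.480 K
T = 19.0 + 33.480 = 52.480 °C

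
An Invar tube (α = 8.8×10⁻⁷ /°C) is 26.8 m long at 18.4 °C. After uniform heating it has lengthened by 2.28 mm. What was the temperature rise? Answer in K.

ΔT = 96.7 K

ΔL = αL₀ΔT ⇒ ΔT = ΔL / (αL₀)
ΔT = 2.28×10⁻³ m / (8.8×10⁻⁷ × 26.8 m) = 96.676 K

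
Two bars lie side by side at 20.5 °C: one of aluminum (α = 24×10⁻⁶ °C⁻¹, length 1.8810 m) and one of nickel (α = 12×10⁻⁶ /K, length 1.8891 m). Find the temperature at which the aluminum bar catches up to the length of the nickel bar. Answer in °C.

L₁(1 + α₁ΔT) = L₂(1 + α₂ΔT) ⇒ ΔT = (L₂ − L₁)/(α₁L₁ − α₂L₂)
L₂ − L₁ = 1.8891 − 1.8810 = 8.10×10⁻³ m
α₁L₁ − α₂L₂ = 24×10⁻⁶×1.8810 − 12×10⁻⁶×1.8891 = 2.24748×10⁻⁵ m/K
ΔT = 8.10×10⁻³ / 2.24748×10⁻⁵ = 360.404 K
T = 20.5 + 360.404 = 380.904 °C

T = 380.9 °C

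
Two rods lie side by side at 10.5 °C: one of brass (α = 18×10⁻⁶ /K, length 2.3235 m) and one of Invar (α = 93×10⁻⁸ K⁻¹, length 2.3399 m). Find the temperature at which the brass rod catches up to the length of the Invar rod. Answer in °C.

T = 424.2 °C

Equal length when α₁L₁ΔT − α₂L₂ΔT = L₂ − L₁ = 1.64×10⁻² m
α₁L₁ = 4.1823×10⁻⁵, α₂L₂ = 2.176107×10⁻⁶ → Δ(αL) = 3.9646893×10⁻⁵ m/K
ΔT = 1.64×10⁻² / 3.9646893×10⁻⁵ = 413.652 K, so T = 10.5 + 413.652 = 424.152 °C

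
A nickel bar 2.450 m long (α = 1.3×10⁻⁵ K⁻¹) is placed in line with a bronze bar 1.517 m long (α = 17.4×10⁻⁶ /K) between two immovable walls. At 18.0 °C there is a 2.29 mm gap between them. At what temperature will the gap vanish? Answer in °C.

T = 57.3 °C

α₁L₁ = 3.185×10⁻⁵ m/K, α₂L₂ = 2.63958×10⁻⁵ m/K → total 5.82458×10⁻⁵ m/K
ΔT = g/(α₁L₁+α₂L₂) = 2.29×10⁻³ / 5.82458×10⁻⁵ = 39.316 K
T = 18.0 + 39.316 = 57.316 °C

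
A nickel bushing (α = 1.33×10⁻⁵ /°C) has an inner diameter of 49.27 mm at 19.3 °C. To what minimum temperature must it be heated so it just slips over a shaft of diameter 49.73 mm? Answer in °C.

T = 721 °C

Required Δd = 49.73 − 49.27 = 0.46 mm
Δd = αd₀ΔT ⇒ ΔT = Δd/(αd₀) = 0.46 / (1.33×10⁻⁵ × 49.27) = 701.98 K
T_min = 19.3 + 701.98 = 721.28 °C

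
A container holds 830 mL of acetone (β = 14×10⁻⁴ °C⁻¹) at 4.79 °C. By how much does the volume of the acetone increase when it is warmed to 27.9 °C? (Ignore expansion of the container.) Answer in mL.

ΔV = 26.9 mL

|ΔT| = |27.9 − 4.79| = 23.11 K
ΔV = βV₀ΔT = (14×10⁻⁴)(830)(23.11) = 26.9 mL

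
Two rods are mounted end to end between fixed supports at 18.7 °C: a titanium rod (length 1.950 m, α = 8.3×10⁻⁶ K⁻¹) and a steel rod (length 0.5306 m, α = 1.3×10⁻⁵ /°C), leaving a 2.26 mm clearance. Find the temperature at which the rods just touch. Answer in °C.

α₁L₁ = 1.6185×10⁻⁵ m/K, α₂L₂ = 6.8978×10⁻⁶ m/K → total 2.30828×10⁻⁵ m/K
ΔT = g/(α₁L₁+α₂L₂) = 2.26×10⁻³ / 2.30828×10⁻⁵ = 97.91 K
T = 18.7 + 97.91 = 116.61 °C

T = 117 °C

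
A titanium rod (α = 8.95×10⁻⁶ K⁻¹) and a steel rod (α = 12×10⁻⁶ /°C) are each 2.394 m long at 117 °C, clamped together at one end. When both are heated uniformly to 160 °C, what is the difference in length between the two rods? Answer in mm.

0.314 mm

ΔT = 43 K
titanium: ΔL = 8.95×10⁻⁶ × 2.394 m × 43 = 9.2133×10⁻⁴ m = 0.92133 mm
steel: ΔL = 12×10⁻⁶ × 2.394 m × 43 = 1.2353×10⁻³ m = 1.2353 mm
difference = 1.2353 − 0.92133 = 0.31397 mm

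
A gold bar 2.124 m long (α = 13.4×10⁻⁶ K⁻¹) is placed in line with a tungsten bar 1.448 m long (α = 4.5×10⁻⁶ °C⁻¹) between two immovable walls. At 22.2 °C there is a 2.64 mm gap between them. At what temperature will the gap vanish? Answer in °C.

α₁L₁ = 2.84616×10⁻⁵ m/K, α₂L₂ = 6.516×10⁻⁶ m/K → total 3.49776×10⁻⁵ m/K
ΔT = g/(α₁L₁+α₂L₂) = 2.64×10⁻³ / 3.49776×10⁻⁵ = 75.477 K
T = 22.2 + 75.477 = 97.677 °C

T = 97.7 °C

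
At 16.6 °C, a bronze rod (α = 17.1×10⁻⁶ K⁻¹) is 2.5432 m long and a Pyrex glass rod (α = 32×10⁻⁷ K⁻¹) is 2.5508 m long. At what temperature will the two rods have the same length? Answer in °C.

Equal length when α₁L₁ΔT − α₂L₂ΔT = L₂ − L₁ = 7.60×10⁻³ m
α₁L₁ = 4.348872×10⁻⁵, α₂L₂ = 8.16256×10⁻⁶ → Δ(αL) = 3.532616×10⁻⁵ m/K
ΔT = 7.60×10⁻³ / 3.532616×10⁻⁵ = 215.138 K, so T = 16.6 + 215.138 = 231.738 °C

T = 231.7 °C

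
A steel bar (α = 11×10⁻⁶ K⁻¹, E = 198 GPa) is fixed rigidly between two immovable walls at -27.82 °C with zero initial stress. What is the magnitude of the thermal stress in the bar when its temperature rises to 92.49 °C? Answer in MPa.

Fully constrained: the free strain ε = αΔT is blocked, so σ = Eε = EαΔT.
|ΔT| = 120.31 K
σ = 198×10⁹ × 11×10⁻⁶ × 120.31 = 2.62×10⁸ Pa

σ = 262 MPa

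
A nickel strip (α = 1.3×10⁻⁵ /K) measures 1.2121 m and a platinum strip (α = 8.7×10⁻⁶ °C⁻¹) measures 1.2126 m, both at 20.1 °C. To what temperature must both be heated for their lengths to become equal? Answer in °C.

T = 116.1 °C

Equal length when α₁L₁ΔT − α₂L₂ΔT = L₂ − L₁ = 5.00×10⁻⁴ m
α₁L₁ = 1.57573×10⁻⁵, α₂L₂ = 1.054962×10⁻⁵ → Δ(αL) = 5.20768×10⁻⁶ m/K
ΔT = 5.00×10⁻⁴ / 5.20768×10⁻⁶ = 96.012 K, so T = 20.1 + 96.012 = 116.112 °C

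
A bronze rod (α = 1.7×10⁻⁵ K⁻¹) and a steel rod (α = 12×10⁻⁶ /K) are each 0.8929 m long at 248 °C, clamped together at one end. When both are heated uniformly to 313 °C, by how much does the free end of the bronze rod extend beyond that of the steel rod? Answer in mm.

ΔT = 65 K
bronze: ΔL = 1.7×10⁻⁵ × 0.8929 m × 65 = 9.8665×10⁻⁴ m = 0.98665 mm
steel: ΔL = 12×10⁻⁶ × 0.8929 m × 65 = 6.9646×10⁻⁴ m = 0.69646 mm
difference = 0.98665 − 0.69646 = 0.29019 mm

0.290 mm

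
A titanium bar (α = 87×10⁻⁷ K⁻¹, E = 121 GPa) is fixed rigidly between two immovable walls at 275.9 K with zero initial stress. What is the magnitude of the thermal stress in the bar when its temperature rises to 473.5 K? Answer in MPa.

Fully constrained: the free strain ε = αΔT is blocked, so σ = Eε = EαΔT.
|ΔT| = 197.6 K
σ = 121×10⁹ × 87×10⁻⁷ × 197.6 = 2.08×10⁸ Pa

σ = 208 MPa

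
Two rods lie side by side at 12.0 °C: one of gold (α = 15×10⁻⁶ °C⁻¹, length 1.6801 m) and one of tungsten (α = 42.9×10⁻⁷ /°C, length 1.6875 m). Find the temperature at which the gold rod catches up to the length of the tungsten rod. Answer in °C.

T = 424.0 °C

Equal length when α₁L₁ΔT − α₂L₂ΔT = L₂ − L₁ = 7.40×10⁻³ m
α₁L₁ = 2.52015×10⁻⁵, α₂L₂ = 7.239375×10⁻⁶ → Δ(αL) = 1.7962125×10⁻⁵ m/K
ΔT = 7.40×10⁻³ / 1.7962125×10⁻⁵ = 411.978 K, so T = 12.0 + 411.978 = 423.978 °C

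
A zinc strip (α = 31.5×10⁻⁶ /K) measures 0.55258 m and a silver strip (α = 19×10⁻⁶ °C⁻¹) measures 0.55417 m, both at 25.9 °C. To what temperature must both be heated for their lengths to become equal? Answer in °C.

Equal length when α₁L₁ΔT − α₂L₂ΔT = L₂ − L₁ = 1.59×10⁻³ m
α₁L₁ = 1.740627×10⁻⁵, α₂L₂ = 1.052923×10⁻⁵ → Δ(αL) = 6.87704×10⁻⁶ m/K
ΔT = 1.59×10⁻³ / 6.87704×10⁻⁶ = 231.204 K, so T = 25.9 + 231.204 = 257.104 °C

T = 257.1 °C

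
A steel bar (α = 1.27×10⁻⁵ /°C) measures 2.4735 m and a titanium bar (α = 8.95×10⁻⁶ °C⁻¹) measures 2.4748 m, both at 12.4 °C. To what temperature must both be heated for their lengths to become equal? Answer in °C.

Equal length when α₁L₁ΔT − α₂L₂ΔT = L₂ − L₁ = 1.30×10⁻³ m
α₁L₁ = 3.141345×10⁻⁵, α₂L₂ = 2.214946×10⁻⁵ → Δ(αL) = 9.26399×10⁻⁶ m/K
ΔT = 1.30×10⁻³ / 9.26399×10⁻⁶ = 140.328 K, so T = 12.4 + 140.328 = 152.728 °C

T = 152.7 °C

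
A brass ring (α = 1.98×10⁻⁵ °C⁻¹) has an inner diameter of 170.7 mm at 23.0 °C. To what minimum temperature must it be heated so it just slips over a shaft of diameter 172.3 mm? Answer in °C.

T = 496 °C

Required Δd = 172.3 − 170.7 = 1.6 mm
Δd = αd₀ΔT ⇒ ΔT = Δd/(αd₀) = 1.6 / (1.98×10⁻⁵ × 170.7) = 473.39 K
T_min = 23.0 + 473.39 = 496.39 °C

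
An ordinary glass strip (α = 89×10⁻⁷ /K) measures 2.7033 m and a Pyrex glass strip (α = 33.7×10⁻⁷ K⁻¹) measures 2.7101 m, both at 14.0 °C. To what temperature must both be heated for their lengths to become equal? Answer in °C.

L₁(1 + α₁ΔT) = L₂(1 + α₂ΔT) ⇒ ΔT = (L₂ − L₁)/(α₁L₁ − α₂L₂)
L₂ − L₁ = 2.7101 − 2.7033 = 6.80×10⁻³ m
α₁L₁ − α₂L₂ = 89×10⁻⁷×2.7033 − 33.7×10⁻⁷×2.7101 = 1.4926333×10⁻⁵ m/K
ΔT = 6.80×10⁻³ / 1.4926333×10⁻⁵ = 455.571 K
T = 14.0 + 455.571 = 469.571 °C

T = 469.6 °C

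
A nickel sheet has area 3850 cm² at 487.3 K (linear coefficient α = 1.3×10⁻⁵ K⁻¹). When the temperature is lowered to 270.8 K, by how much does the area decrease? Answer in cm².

Area coefficient ≈ 2α; |ΔT| = 216.5 K
ΔA = 2αA₀ΔT = 2(1.3×10⁻⁵)(3850)(216.5) = 21.7 cm²

ΔA = 21.7 cm²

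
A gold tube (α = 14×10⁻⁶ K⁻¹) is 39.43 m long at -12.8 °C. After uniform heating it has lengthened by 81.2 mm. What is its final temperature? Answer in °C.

T = 134 °C

ΔL = αL₀ΔT ⇒ ΔT = ΔL / (αL₀)
ΔT = 81.2×10⁻³ m / (14×10⁻⁶ × 39.43 m) = 147.10 K
T = -12.8 + 147.10 = 134.30 °C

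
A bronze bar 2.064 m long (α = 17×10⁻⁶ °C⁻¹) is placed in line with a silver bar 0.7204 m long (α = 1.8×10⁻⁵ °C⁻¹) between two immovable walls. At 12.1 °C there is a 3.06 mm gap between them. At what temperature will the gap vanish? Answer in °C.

T = 75.8 °C

Gap closes when ΔL₁ + ΔL₂ = 3.06 mm = 3.06×10⁻³ m
(α₁L₁ + α₂L₂)ΔT = g
α₁L₁ + α₂L₂ = 17×10⁻⁶×2.064 + 1.8×10⁻⁵×0.7204 = 4.80552×10⁻⁵ m/K
ΔT = 3.06×10⁻³ / 4.80552×10⁻⁵ = 63.677 K
T = 12.1 + 63.677 = 75.777 °C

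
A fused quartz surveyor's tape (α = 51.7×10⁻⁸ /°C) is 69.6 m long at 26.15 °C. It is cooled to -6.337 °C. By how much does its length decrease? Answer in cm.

|ΔT| = |-6.337 − 26.15| = 32.487 K
ΔL = αL₀ΔT = (51.7×10⁻⁸)(69.6)(32.487) = 1.17×10⁻³ m

ΔL = 0.117 cm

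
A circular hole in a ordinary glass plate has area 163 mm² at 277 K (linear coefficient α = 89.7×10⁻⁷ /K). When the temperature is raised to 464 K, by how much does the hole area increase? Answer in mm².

ΔA = 0.547 mm²

Area coefficient ≈ 2α; |ΔT| = 187 K
ΔA = 2αA₀ΔT = 2(89.7×10⁻⁷)(163)(187) = 0.547 mm²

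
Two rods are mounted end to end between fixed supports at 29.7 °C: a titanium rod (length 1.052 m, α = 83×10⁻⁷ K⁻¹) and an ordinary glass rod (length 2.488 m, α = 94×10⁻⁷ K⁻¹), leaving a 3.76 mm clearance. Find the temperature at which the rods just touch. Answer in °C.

T = 147 °C

α₁L₁ = 8.7316×10⁻⁶ m/K, α₂L₂ = 2.33872×10⁻⁵ m/K → total 3.21188×10⁻⁵ m/K
ΔT = g/(α₁L₁+α₂L₂) = 3.76×10⁻³ / 3.21188×10⁻⁵ = 117.07 K
T = 29.7 + 117.07 = 146.77 °C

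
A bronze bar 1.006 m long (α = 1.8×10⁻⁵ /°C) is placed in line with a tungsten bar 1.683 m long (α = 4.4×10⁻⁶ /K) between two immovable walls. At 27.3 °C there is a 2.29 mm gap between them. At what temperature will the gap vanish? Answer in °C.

Gap closes when ΔL₁ + ΔL₂ = 2.29 mm = 2.29×10⁻³ m
(α₁L₁ + α₂L₂)ΔT = g
α₁L₁ + α₂L₂ = 1.8×10⁻⁵×1.006 + 4.4×10⁻⁶×1.683 = 2.55132×10⁻⁵ m/K
ΔT = 2.29×10⁻³ / 2.55132×10⁻⁵ = 89.76 K
T = 27.3 + 89.76 = 117.06 °C

T = 117 °C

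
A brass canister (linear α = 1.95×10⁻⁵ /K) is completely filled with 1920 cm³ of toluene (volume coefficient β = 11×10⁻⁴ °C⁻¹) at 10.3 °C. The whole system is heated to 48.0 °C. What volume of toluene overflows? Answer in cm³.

75.4 cm³

The canister also expands: β_container ≈ 3α = 5.85×10⁻⁵ /K
Net overflow = V₀(β_liq − 3α_cont)ΔT
β − 3α = 1.10×10⁻³ − 5.85×10⁻⁵ = 1.0415×10⁻³ /K; ΔT = 37.7 K
ΔV = 1920 × 1.0415×10⁻³ × 37.7 = 75.4 cm³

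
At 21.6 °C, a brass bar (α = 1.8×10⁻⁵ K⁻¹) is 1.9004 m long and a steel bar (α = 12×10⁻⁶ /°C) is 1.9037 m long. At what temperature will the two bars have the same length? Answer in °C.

T = 312.0 °C

Equal length when α₁L₁ΔT − α₂L₂ΔT = L₂ − L₁ = 3.30×10⁻³ m
α₁L₁ = 3.42072×10⁻⁵, α₂L₂ = 2.28444×10⁻⁵ → Δ(αL) = 1.13628×10⁻⁵ m/K
ΔT = 3.30×10⁻³ / 1.13628×10⁻⁵ = 290.421 K, so T = 21.6 + 290.421 = 312.021 °C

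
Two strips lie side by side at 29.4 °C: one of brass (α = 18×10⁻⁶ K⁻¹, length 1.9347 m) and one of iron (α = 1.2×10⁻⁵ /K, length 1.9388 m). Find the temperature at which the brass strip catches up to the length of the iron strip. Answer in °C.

Equal length when α₁L₁ΔT − α₂L₂ΔT = L₂ − L₁ = 4.10×10⁻³ m
α₁L₁ = 3.48246×10⁻⁵, α₂L₂ = 2.32656×10⁻⁵ → Δ(αL) = 1.1559×10⁻⁵ m/K
ΔT = 4.10×10⁻³ / 1.1559×10⁻⁵ = 354.702 K, so T = 29.4 + 354.702 = 384.102 °C

T = 384.1 °C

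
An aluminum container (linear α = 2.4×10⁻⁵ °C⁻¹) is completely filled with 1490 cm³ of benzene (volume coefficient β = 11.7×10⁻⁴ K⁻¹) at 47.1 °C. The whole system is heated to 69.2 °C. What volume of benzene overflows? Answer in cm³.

36.2 cm³

The container also expands: β_container ≈ 3α = 7.2×10⁻⁵ /K
Net overflow = V₀(β_liq − 3α_cont)ΔT
β − 3α = 1.17×10⁻³ − 7.2×10⁻⁵ = 1.098×10⁻³ /K; ΔT = 22.1 K
ΔV = 1490 × 1.098×10⁻³ × 22.1 = 36.2 cm³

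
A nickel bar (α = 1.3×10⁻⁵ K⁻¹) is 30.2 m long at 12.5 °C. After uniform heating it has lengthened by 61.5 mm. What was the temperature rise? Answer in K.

ΔT = 157 K

ΔL = αL₀ΔT ⇒ ΔT = ΔL / (αL₀)
ΔT = 61.5×10⁻³ m / (1.3×10⁻⁵ × 30.2 m) = 156.65 K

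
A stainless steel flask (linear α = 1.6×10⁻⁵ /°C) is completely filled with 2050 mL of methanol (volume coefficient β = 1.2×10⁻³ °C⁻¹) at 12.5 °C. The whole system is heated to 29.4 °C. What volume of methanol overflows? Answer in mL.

The flask also expands: β_container ≈ 3α = 4.8×10⁻⁵ /K
Net overflow = V₀(β_liq − 3α_cont)ΔT
β − 3α = 1.20×10⁻³ − 4.8×10⁻⁵ = 1.152×10⁻³ /K; ΔT = 16.9 K
ΔV = 2050 × 1.152×10⁻³ × 16.9 = 39.9 mL

39.9 mL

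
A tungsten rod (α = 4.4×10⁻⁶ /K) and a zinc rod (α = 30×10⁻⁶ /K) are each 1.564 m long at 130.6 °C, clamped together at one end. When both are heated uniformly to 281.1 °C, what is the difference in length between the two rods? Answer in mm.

ΔT = 150.5 K
tungsten: ΔL = 4.4×10⁻⁶ × 1.564 m × 150.5 = 1.0357×10⁻³ m = 1.0357 mm
zinc: ΔL = 30×10⁻⁶ × 1.564 m × 150.5 = 7.0615×10⁻³ m = 7.0615 mm
difference = 7.0615 − 1.0357 = 6.0258 mm

6.03 mm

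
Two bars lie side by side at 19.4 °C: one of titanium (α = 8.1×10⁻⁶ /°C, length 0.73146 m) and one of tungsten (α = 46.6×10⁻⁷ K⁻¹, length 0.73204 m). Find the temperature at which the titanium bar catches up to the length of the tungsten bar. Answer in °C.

L₁(1 + α₁ΔT) = L₂(1 + α₂ΔT) ⇒ ΔT = (L₂ − L₁)/(α₁L₁ − α₂L₂)
L₂ − L₁ = 0.73204 − 0.73146 = 5.80×10⁻⁴ m
α₁L₁ − α₂L₂ = 8.1×10⁻⁶×0.73146 − 46.6×10⁻⁷×0.73204 = 2.5135196×10⁻⁶ m/K
ΔT = 5.80×10⁻⁴ / 2.5135196×10⁻⁶ = 230.752 K
T = 19.4 + 230.752 = 250.152 °C

T = 250.2 °C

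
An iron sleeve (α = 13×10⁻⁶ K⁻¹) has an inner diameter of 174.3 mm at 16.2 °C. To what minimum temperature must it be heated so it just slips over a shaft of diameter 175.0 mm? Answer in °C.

T = 325 °C

Required Δd = 175.0 − 174.3 = 0.7 mm
Δd = αd₀ΔT ⇒ ΔT = Δd/(αd₀) = 0.7 / (13×10⁻⁶ × 174.3) = 308.93 K
T_min = 16.2 + 308.93 = 325.13 °C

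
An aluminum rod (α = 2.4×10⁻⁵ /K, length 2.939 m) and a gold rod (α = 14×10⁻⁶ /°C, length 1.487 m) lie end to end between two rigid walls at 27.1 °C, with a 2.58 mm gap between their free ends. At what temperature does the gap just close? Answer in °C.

Gap closes when ΔL₁ + ΔL₂ = 2.58 mm = 2.58×10⁻³ m
(α₁L₁ + α₂L₂)ΔT = g
α₁L₁ + α₂L₂ = 2.4×10⁻⁵×2.939 + 14×10⁻⁶×1.487 = 9.1354×10⁻⁵ m/K
ΔT = 2.58×10⁻³ / 9.1354×10⁻⁵ = 28.242 K
T = 27.1 + 28.242 = 55.342 °C

T = 55.3 °C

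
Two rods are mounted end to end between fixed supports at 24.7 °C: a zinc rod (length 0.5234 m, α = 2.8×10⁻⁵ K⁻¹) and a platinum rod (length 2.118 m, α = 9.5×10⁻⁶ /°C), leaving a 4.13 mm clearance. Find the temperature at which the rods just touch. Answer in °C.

T = 143 °C

α₁L₁ = 1.46552×10⁻⁵ m/K, α₂L₂ = 2.0121×10⁻⁵ m/K → total 3.47762×10⁻⁵ m/K
ΔT = g/(α₁L₁+α₂L₂) = 4.13×10⁻³ / 3.47762×10⁻⁵ = 118.76 K
T = 24.7 + 118.76 = 143.46 °C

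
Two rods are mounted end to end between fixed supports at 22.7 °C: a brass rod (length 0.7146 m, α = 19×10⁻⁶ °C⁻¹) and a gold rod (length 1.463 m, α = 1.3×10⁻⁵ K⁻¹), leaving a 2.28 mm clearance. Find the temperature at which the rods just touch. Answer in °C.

Gap closes when ΔL₁ + ΔL₂ = 2.28 mm = 2.28×10⁻³ m
(α₁L₁ + α₂L₂)ΔT = g
α₁L₁ + α₂L₂ = 19×10⁻⁶×0.7146 + 1.3×10⁻⁵×1.463 = 3.25964×10⁻⁵ m/K
ΔT = 2.28×10⁻³ / 3.25964×10⁻⁵ = 69.946 K
T = 22.7 + 69.946 = 92.646 °C

T = 92.6 °C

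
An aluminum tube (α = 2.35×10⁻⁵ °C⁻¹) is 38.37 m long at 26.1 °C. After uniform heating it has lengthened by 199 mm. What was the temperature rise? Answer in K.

ΔL = αL₀ΔT ⇒ ΔT = ΔL / (αL₀)
ΔT = 199×10⁻³ m / (2.35×10⁻⁵ × 38.37 m) = 220.70 K

ΔT = 221 K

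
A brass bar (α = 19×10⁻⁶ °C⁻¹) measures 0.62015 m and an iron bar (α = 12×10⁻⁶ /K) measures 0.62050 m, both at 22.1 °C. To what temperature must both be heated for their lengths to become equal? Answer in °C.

Equal length when α₁L₁ΔT − α₂L₂ΔT = L₂ − L₁ = 3.50×10⁻⁴ m
α₁L₁ = 1.178285×10⁻⁵, α₂L₂ = 7.446×10⁻⁶ → Δ(αL) = 4.33685×10⁻⁶ m/K
ΔT = 3.50×10⁻⁴ / 4.33685×10⁻⁶ = 80.704 K, so T = 22.1 + 80.704 = 102.804 °C

T = 102.8 °C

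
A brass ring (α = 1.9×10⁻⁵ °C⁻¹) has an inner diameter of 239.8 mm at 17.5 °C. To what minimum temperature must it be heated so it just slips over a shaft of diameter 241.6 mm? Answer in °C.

T = 413 °C

Required Δd = 241.6 − 239.8 = 1.8 mm
Δd = αd₀ΔT ⇒ ΔT = Δd/(αd₀) = 1.8 / (1.9×10⁻⁵ × 239.8) = 395.07 K
T_min = 17.5 + 395.07 = 412.57 °C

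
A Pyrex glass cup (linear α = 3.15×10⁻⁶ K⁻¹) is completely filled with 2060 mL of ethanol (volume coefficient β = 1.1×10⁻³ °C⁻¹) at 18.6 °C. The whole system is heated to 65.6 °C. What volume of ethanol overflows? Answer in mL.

106 mL

The cup also expands: β_container ≈ 3α = 9.45×10⁻⁶ /K
Net overflow = V₀(β_liq − 3α_cont)ΔT
β − 3α = 1.10×10⁻³ − 9.45×10⁻⁶ = 1.09055×10⁻³ /K; ΔT = 47.0 K
ΔV = 2060 × 1.09055×10⁻³ × 47.0 = 106 mL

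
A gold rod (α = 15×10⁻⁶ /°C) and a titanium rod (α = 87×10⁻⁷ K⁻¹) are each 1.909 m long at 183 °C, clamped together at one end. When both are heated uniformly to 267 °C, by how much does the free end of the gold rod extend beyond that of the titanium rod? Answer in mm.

ΔT = 84 K
gold: ΔL = 15×10⁻⁶ × 1.909 m × 84 = 2.4053×10⁻³ m = 2.4053 mm
titanium: ΔL = 87×10⁻⁷ × 1.909 m × 84 = 1.3951×10⁻³ m = 1.3951 mm
difference = 2.4053 − 1.3951 = 1.0102 mm

1.01 mm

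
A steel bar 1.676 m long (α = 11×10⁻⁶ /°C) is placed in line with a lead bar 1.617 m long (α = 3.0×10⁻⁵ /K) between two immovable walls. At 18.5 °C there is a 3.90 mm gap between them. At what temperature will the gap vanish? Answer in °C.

Gap closes when ΔL₁ + ΔL₂ = 3.90 mm = 3.90×10⁻³ m
(α₁L₁ + α₂L₂)ΔT = g
α₁L₁ + α₂L₂ = 11×10⁻⁶×1.676 + 3.0×10⁻⁵×1.617 = 6.6946×10⁻⁵ m/K
ΔT = 3.90×10⁻³ / 6.6946×10⁻⁵ = 58.256 K
T = 18.5 + 58.256 = 76.756 °C

T = 76.8 °C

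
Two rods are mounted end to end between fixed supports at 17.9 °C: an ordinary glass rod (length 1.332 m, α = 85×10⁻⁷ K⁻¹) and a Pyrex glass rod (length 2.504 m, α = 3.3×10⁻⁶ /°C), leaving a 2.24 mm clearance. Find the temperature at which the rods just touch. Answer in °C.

T = 132 °C

α₁L₁ = 1.1322×10⁻⁵ m/K, α₂L₂ = 8.2632×10⁻⁶ m/K → total 1.95852×10⁻⁵ m/K
ΔT = g/(α₁L₁+α₂L₂) = 2.24×10⁻³ / 1.95852×10⁻⁵ = 114.37 K
T = 17.9 + 114.37 = 132.27 °C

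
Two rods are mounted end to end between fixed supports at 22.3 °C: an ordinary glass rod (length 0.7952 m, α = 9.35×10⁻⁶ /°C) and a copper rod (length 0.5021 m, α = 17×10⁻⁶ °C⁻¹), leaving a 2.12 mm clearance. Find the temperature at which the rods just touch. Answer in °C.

α₁L₁ = 7.43512×10⁻⁶ m/K, α₂L₂ = 8.5357×10⁻⁶ m/K → total 1.597082×10⁻⁵ m/K
ΔT = g/(α₁L₁+α₂L₂) = 2.12×10⁻³ / 1.597082×10⁻⁵ = 132.74 K
T = 22.3 + 132.74 = 155.04 °C

T = 155 °C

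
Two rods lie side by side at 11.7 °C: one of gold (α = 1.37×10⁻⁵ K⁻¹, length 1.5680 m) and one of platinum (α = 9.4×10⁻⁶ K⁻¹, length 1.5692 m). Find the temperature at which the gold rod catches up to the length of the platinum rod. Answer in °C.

Equal length when α₁L₁ΔT − α₂L₂ΔT = L₂ − L₁ = 1.20×10⁻³ m
α₁L₁ = 2.14816×10⁻⁵, α₂L₂ = 1.475048×10⁻⁵ → Δ(αL) = 6.73112×10⁻⁶ m/K
ΔT = 1.20×10⁻³ / 6.73112×10⁻⁶ = 178.276 K, so T = 11.7 + 178.276 = 189.976 °C

T = 190.0 °C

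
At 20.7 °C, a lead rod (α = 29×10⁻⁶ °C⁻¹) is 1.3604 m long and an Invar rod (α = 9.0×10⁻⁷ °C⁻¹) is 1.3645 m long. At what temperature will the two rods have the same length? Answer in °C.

T = 128.0 °C

L₁(1 + α₁ΔT) = L₂(1 + α₂ΔT) ⇒ ΔT = (L₂ − L₁)/(α₁L₁ − α₂L₂)
L₂ − L₁ = 1.3645 − 1.3604 = 4.10×10⁻³ m
α₁L₁ − α₂L₂ = 29×10⁻⁶×1.3604 − 9.0×10⁻⁷×1.3645 = 3.822355×10⁻⁵ m/K
ΔT = 4.10×10⁻³ / 3.822355×10⁻⁵ = 107.264 K
T = 20.7 + 107.264 = 127.964 °C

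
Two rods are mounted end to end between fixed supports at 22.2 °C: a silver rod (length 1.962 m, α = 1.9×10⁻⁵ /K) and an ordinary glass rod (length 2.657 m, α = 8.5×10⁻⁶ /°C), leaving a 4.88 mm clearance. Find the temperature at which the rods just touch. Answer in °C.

Gap closes when ΔL₁ + ΔL₂ = 4.88 mm = 4.88×10⁻³ m
(α₁L₁ + α₂L₂)ΔT = g
α₁L₁ + α₂L₂ = 1.9×10⁻⁵×1.962 + 8.5×10⁻⁶×2.657 = 5.98625×10⁻⁵ m/K
ΔT = 4.88×10⁻³ / 5.98625×10⁻⁵ = 81.52 K
T = 22.2 + 81.52 = 103.72 °C

T = 104 °C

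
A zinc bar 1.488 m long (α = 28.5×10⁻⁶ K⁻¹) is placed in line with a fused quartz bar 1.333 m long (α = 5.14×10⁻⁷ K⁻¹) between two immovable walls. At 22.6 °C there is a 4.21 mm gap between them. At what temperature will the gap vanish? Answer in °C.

α₁L₁ = 4.2408×10⁻⁵ m/K, α₂L₂ = 6.85162×10⁻⁷ m/K → total 4.3093162×10⁻⁵ m/K
ΔT = g/(α₁L₁+α₂L₂) = 4.21×10⁻³ / 4.3093162×10⁻⁵ = 97.70 K
T = 22.6 + 97.70 = 120.30 °C

T = 120 °C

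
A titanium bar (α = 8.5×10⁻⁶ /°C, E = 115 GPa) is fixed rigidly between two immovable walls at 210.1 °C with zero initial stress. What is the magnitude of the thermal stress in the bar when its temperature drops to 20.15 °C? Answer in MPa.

Fully constrained: the free strain ε = αΔT is blocked, so σ = Eε = EαΔT.
|ΔT| = 189.95 K
σ = 115×10⁹ × 8.5×10⁻⁶ × 189.95 = 1.86×10⁸ Pa

σ = 186 MPa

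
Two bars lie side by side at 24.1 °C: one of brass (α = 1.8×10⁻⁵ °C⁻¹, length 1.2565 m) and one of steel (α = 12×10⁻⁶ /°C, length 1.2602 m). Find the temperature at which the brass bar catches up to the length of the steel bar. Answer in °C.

T = 517.8 °C

L₁(1 + α₁ΔT) = L₂(1 + α₂ΔT) ⇒ ΔT = (L₂ − L₁)/(α₁L₁ − α₂L₂)
L₂ − L₁ = 1.2602 − 1.2565 = 3.70×10⁻³ m
α₁L₁ − α₂L₂ = 1.8×10⁻⁵×1.2565 − 12×10⁻⁶×1.2602 = 7.4946×10⁻⁶ m/K
ΔT = 3.70×10⁻³ / 7.4946×10⁻⁶ = 493.689 K
T = 24.1 + 493.689 = 517.789 °C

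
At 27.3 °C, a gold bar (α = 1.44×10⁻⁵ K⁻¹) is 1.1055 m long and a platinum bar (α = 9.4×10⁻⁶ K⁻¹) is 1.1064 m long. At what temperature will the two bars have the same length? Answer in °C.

Equal length when α₁L₁ΔT − α₂L₂ΔT = L₂ − L₁ = 9.00×10⁻⁴ m
α₁L₁ = 1.59192×10⁻⁵, α₂L₂ = 1.040016×10⁻⁵ → Δ(αL) = 5.51904×10⁻⁶ m/K
ΔT = 9.00×10⁻⁴ / 5.51904×10⁻⁶ = 163.072 K, so T = 27.3 + 163.072 = 190.372 °C

T = 190.4 °C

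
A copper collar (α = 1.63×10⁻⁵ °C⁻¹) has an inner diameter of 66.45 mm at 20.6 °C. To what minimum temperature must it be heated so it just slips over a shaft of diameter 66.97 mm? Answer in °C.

Required Δd = 66.97 − 66.45 = 0.52 mm
Δd = αd₀ΔT ⇒ ΔT = Δd/(αd₀) = 0.52 / (1.63×10⁻⁵ × 66.45) = 480.09 K
T_min = 20.6 + 480.09 = 500.69 °C

T = 501 °C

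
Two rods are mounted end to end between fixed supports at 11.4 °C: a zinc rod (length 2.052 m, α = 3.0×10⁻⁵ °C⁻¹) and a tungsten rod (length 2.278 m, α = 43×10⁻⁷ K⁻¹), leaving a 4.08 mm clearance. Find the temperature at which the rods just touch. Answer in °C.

Gap closes when ΔL₁ + ΔL₂ = 4.08 mm = 4.08×10⁻³ m
(α₁L₁ + α₂L₂)ΔT = g
α₁L₁ + α₂L₂ = 3.0×10⁻⁵×2.052 + 43×10⁻⁷×2.278 = 7.13554×10⁻⁵ m/K
ΔT = 4.08×10⁻³ / 7.13554×10⁻⁵ = 57.179 K
T = 11.4 + 57.179 = 68.579 °C

T = 68.6 °C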